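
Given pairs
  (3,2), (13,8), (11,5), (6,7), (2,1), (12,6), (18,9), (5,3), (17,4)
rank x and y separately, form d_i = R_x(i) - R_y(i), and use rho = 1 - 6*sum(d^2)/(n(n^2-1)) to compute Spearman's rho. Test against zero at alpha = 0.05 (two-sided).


Step 1: Rank x and y separately (midranks; no ties here).
rank(x): 3->2, 13->7, 11->5, 6->4, 2->1, 12->6, 18->9, 5->3, 17->8
rank(y): 2->2, 8->8, 5->5, 7->7, 1->1, 6->6, 9->9, 3->3, 4->4
Step 2: d_i = R_x(i) - R_y(i); compute d_i^2.
  (2-2)^2=0, (7-8)^2=1, (5-5)^2=0, (4-7)^2=9, (1-1)^2=0, (6-6)^2=0, (9-9)^2=0, (3-3)^2=0, (8-4)^2=16
sum(d^2) = 26.
Step 3: rho = 1 - 6*26 / (9*(9^2 - 1)) = 1 - 156/720 = 0.783333.
Step 4: Under H0, t = rho * sqrt((n-2)/(1-rho^2)) = 3.3341 ~ t(7).
Step 5: Two-sided p-value from the t-distribution with 7 df = 0.012520.
Step 6: alpha = 0.05. reject H0.

rho = 0.7833, p = 0.012520, reject H0 at alpha = 0.05.


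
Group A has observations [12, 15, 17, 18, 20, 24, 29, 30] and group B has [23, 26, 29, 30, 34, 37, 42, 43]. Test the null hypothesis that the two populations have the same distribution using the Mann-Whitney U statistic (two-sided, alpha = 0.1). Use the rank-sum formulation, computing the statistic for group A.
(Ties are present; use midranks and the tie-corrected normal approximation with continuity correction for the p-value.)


Step 1: Combine and sort all 16 observations; assign midranks.
sorted (value, group): (12,X), (15,X), (17,X), (18,X), (20,X), (23,Y), (24,X), (26,Y), (29,X), (29,Y), (30,X), (30,Y), (34,Y), (37,Y), (42,Y), (43,Y)
ranks: 12->1, 15->2, 17->3, 18->4, 20->5, 23->6, 24->7, 26->8, 29->9.5, 29->9.5, 30->11.5, 30->11.5, 34->13, 37->14, 42->15, 43->16
Step 2: Rank sum for X: R1 = 1 + 2 + 3 + 4 + 5 + 7 + 9.5 + 11.5 = 43.
Step 3: U_X = R1 - n1(n1+1)/2 = 43 - 8*9/2 = 43 - 36 = 7.
       U_Y = n1*n2 - U_X = 64 - 7 = 57.
Step 4: Ties are present, so use the tie-corrected normal approximation (with continuity correction) for the p-value.
Step 5: p-value = 0.009972; compare to alpha = 0.1. reject H0.

U_X = 7, p = 0.009972, reject H0 at alpha = 0.1.


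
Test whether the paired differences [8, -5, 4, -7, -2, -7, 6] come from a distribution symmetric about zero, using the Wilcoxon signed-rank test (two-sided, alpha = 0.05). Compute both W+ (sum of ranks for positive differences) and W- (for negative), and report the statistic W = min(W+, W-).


Step 1: Drop any zero differences (none here) and take |d_i|.
|d| = [8, 5, 4, 7, 2, 7, 6]
Step 2: Midrank |d_i| (ties get averaged ranks).
ranks: |8|->7, |5|->3, |4|->2, |7|->5.5, |2|->1, |7|->5.5, |6|->4
Step 3: Attach original signs; sum ranks with positive sign and with negative sign.
W+ = 7 + 2 + 4 = 13
W- = 3 + 5.5 + 1 + 5.5 = 15
(Check: W+ + W- = 28 should equal n(n+1)/2 = 28.)
Step 4: Test statistic W = min(W+, W-) = 13.
Step 5: Ties in |d|, so use the tie-corrected normal approximation.
        E[W] = n(n+1)/4 = 7*8/4 = 14.
        Tie groups: |d|=7 (t=2); sum(t^3 - t) = 6.
        Var[W] = n(n+1)(2n+1)/24 - sum(t^3-t)/48 = 840/24 - 6/48 = 34.875.
        z = (W - E[W]) / sqrt(Var[W]) = (13 - 14) / 5.9055 = -0.1693.
        Two-sided p = 2*Phi(z) = 0.865534.
Step 6: alpha = 0.05. fail to reject H0.

W+ = 13, W- = 15, W = min = 13, p = 0.865534, fail to reject H0.


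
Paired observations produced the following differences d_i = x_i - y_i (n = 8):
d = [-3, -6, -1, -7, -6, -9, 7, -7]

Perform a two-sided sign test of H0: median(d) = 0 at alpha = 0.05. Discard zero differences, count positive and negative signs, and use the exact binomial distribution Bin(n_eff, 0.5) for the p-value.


Step 1: Discard zero differences. Original n = 8; n_eff = number of nonzero differences = 8.
Nonzero differences (with sign): -3, -6, -1, -7, -6, -9, +7, -7
Step 2: Count signs: positive = 1, negative = 7.
Step 3: Under H0: P(positive) = 0.5, so the number of positives S ~ Bin(8, 0.5).
Step 4: Two-sided exact p-value = sum of Bin(8,0.5) probabilities at or below the observed probability = 0.070312.
Step 5: alpha = 0.05. fail to reject H0.

n_eff = 8, pos = 1, neg = 7, p = 0.070312, fail to reject H0.


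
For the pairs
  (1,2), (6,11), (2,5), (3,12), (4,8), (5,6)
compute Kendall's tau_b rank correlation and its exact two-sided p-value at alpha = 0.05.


Step 1: Enumerate the 15 unordered pairs (i,j) with i<j and classify each by sign(x_j-x_i) * sign(y_j-y_i).
  (1,2):dx=+5,dy=+9->C; (1,3):dx=+1,dy=+3->C; (1,4):dx=+2,dy=+10->C; (1,5):dx=+3,dy=+6->C
  (1,6):dx=+4,dy=+4->C; (2,3):dx=-4,dy=-6->C; (2,4):dx=-3,dy=+1->D; (2,5):dx=-2,dy=-3->C
  (2,6):dx=-1,dy=-5->C; (3,4):dx=+1,dy=+7->C; (3,5):dx=+2,dy=+3->C; (3,6):dx=+3,dy=+1->C
  (4,5):dx=+1,dy=-4->D; (4,6):dx=+2,dy=-6->D; (5,6):dx=+1,dy=-2->D
Step 2: C = 11, D = 4, total pairs = 15.
Step 3: tau = (C - D)/(n(n-1)/2) = (11 - 4)/15 = 0.466667.
Step 4: Exact two-sided p-value (enumerate n! = 720 permutations of y under H0): p = 0.272222.
Step 5: alpha = 0.05. fail to reject H0.

tau_b = 0.4667 (C=11, D=4), p = 0.272222, fail to reject H0.


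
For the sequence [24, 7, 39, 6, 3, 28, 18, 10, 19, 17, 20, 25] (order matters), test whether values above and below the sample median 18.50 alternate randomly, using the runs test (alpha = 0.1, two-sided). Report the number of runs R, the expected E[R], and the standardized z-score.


Step 1: Compute median = 18.50; label A = above, B = below.
Labels in order: ABABBABBABAA  (n_A = 6, n_B = 6)
Step 2: Count runs R = 9.
Step 3: Under H0 (random ordering), E[R] = 2*n_A*n_B/(n_A+n_B) + 1 = 2*6*6/12 + 1 = 7.0000.
        Var[R] = 2*n_A*n_B*(2*n_A*n_B - n_A - n_B) / ((n_A+n_B)^2 * (n_A+n_B-1)) = 4320/1584 = 2.7273.
        SD[R] = 1.6514.
Step 4: Continuity-corrected z = (R - 0.5 - E[R]) / SD[R] = (9 - 0.5 - 7.0000) / 1.6514 = 0.9083.
Step 5: Two-sided p-value via normal approximation = 2*(1 - Phi(|z|)) = 0.363722.
Step 6: alpha = 0.1. fail to reject H0.

R = 9, z = 0.9083, p = 0.363722, fail to reject H0.


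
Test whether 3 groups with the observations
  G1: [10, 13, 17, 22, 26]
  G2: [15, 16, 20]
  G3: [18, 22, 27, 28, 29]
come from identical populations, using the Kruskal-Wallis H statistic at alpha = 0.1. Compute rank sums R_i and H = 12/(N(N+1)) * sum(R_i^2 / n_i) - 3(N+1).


Step 1: Combine all N = 13 observations and assign midranks.
sorted (value, group, rank): (10,G1,1), (13,G1,2), (15,G2,3), (16,G2,4), (17,G1,5), (18,G3,6), (20,G2,7), (22,G1,8.5), (22,G3,8.5), (26,G1,10), (27,G3,11), (28,G3,12), (29,G3,13)
Step 2: Sum ranks within each group.
R_1 = 26.5 (n_1 = 5)
R_2 = 14 (n_2 = 3)
R_3 = 50.5 (n_3 = 5)
Step 3: H = 12/(N(N+1)) * sum(R_i^2/n_i) - 3(N+1)
     = 12/(13*14) * (26.5^2/5 + 14^2/3 + 50.5^2/5) - 3*14
     = 0.065934 * 715.833 - 42
     = 5.197802.
Step 4: Ties present; correction factor C = 1 - 6/(13^3 - 13) = 0.997253. Corrected H = 5.197802 / 0.997253 = 5.212121.
Step 5: Under H0, H ~ chi^2(2); p-value = 0.073825.
Step 6: alpha = 0.1. reject H0.

H = 5.2121, df = 2, p = 0.073825, reject H0.


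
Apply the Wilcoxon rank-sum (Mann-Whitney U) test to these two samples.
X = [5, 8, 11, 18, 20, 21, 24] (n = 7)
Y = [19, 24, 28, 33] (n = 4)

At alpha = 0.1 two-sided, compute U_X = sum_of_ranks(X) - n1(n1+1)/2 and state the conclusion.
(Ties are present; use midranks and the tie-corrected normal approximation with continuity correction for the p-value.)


Step 1: Combine and sort all 11 observations; assign midranks.
sorted (value, group): (5,X), (8,X), (11,X), (18,X), (19,Y), (20,X), (21,X), (24,X), (24,Y), (28,Y), (33,Y)
ranks: 5->1, 8->2, 11->3, 18->4, 19->5, 20->6, 21->7, 24->8.5, 24->8.5, 28->10, 33->11
Step 2: Rank sum for X: R1 = 1 + 2 + 3 + 4 + 6 + 7 + 8.5 = 31.5.
Step 3: U_X = R1 - n1(n1+1)/2 = 31.5 - 7*8/2 = 31.5 - 28 = 3.5.
       U_Y = n1*n2 - U_X = 28 - 3.5 = 24.5.
Step 4: Ties are present, so use the tie-corrected normal approximation (with continuity correction) for the p-value.
Step 5: p-value = 0.058207; compare to alpha = 0.1. reject H0.

U_X = 3.5, p = 0.058207, reject H0 at alpha = 0.1.


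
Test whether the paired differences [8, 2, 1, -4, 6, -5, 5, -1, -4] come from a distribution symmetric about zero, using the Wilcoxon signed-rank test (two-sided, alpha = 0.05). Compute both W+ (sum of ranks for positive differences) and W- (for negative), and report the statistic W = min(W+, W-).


Step 1: Drop any zero differences (none here) and take |d_i|.
|d| = [8, 2, 1, 4, 6, 5, 5, 1, 4]
Step 2: Midrank |d_i| (ties get averaged ranks).
ranks: |8|->9, |2|->3, |1|->1.5, |4|->4.5, |6|->8, |5|->6.5, |5|->6.5, |1|->1.5, |4|->4.5
Step 3: Attach original signs; sum ranks with positive sign and with negative sign.
W+ = 9 + 3 + 1.5 + 8 + 6.5 = 28
W- = 4.5 + 6.5 + 1.5 + 4.5 = 17
(Check: W+ + W- = 45 should equal n(n+1)/2 = 45.)
Step 4: Test statistic W = min(W+, W-) = 17.
Step 5: Ties in |d|, so use the tie-corrected normal approximation.
        E[W] = n(n+1)/4 = 9*10/4 = 22.5.
        Tie groups: |d|=1 (t=2), |d|=4 (t=2), |d|=5 (t=2); sum(t^3 - t) = 18.
        Var[W] = n(n+1)(2n+1)/24 - sum(t^3-t)/48 = 1710/24 - 18/48 = 70.875.
        z = (W - E[W]) / sqrt(Var[W]) = (17 - 22.5) / 8.4187 = -0.6533.
        Two-sided p = 2*Phi(z) = 0.513560.
Step 6: alpha = 0.05. fail to reject H0.

W+ = 28, W- = 17, W = min = 17, p = 0.513560, fail to reject H0.


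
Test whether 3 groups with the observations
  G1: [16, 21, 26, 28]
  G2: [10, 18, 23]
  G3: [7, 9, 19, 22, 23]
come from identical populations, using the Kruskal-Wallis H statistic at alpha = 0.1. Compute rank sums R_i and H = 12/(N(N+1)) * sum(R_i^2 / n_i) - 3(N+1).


Step 1: Combine all N = 12 observations and assign midranks.
sorted (value, group, rank): (7,G3,1), (9,G3,2), (10,G2,3), (16,G1,4), (18,G2,5), (19,G3,6), (21,G1,7), (22,G3,8), (23,G2,9.5), (23,G3,9.5), (26,G1,11), (28,G1,12)
Step 2: Sum ranks within each group.
R_1 = 34 (n_1 = 4)
R_2 = 17.5 (n_2 = 3)
R_3 = 26.5 (n_3 = 5)
Step 3: H = 12/(N(N+1)) * sum(R_i^2/n_i) - 3(N+1)
     = 12/(12*13) * (34^2/4 + 17.5^2/3 + 26.5^2/5) - 3*13
     = 0.076923 * 531.533 - 39
     = 1.887179.
Step 4: Ties present; correction factor C = 1 - 6/(12^3 - 12) = 0.996503. Corrected H = 1.887179 / 0.996503 = 1.893801.
Step 5: Under H0, H ~ chi^2(2); p-value = 0.387942.
Step 6: alpha = 0.1. fail to reject H0.

H = 1.8938, df = 2, p = 0.387942, fail to reject H0.


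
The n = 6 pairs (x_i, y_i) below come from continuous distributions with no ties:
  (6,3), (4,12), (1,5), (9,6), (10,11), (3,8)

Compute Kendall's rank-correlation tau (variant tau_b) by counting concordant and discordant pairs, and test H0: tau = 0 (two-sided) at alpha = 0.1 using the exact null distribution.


Step 1: Enumerate the 15 unordered pairs (i,j) with i<j and classify each by sign(x_j-x_i) * sign(y_j-y_i).
  (1,2):dx=-2,dy=+9->D; (1,3):dx=-5,dy=+2->D; (1,4):dx=+3,dy=+3->C; (1,5):dx=+4,dy=+8->C
  (1,6):dx=-3,dy=+5->D; (2,3):dx=-3,dy=-7->C; (2,4):dx=+5,dy=-6->D; (2,5):dx=+6,dy=-1->D
  (2,6):dx=-1,dy=-4->C; (3,4):dx=+8,dy=+1->C; (3,5):dx=+9,dy=+6->C; (3,6):dx=+2,dy=+3->C
  (4,5):dx=+1,dy=+5->C; (4,6):dx=-6,dy=+2->D; (5,6):dx=-7,dy=-3->C
Step 2: C = 9, D = 6, total pairs = 15.
Step 3: tau = (C - D)/(n(n-1)/2) = (9 - 6)/15 = 0.200000.
Step 4: Exact two-sided p-value (enumerate n! = 720 permutations of y under H0): p = 0.719444.
Step 5: alpha = 0.1. fail to reject H0.

tau_b = 0.2000 (C=9, D=6), p = 0.719444, fail to reject H0.


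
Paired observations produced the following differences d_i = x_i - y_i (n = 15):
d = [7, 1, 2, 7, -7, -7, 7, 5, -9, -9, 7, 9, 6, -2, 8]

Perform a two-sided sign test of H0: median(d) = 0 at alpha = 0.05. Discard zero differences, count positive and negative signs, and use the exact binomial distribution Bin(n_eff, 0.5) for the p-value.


Step 1: Discard zero differences. Original n = 15; n_eff = number of nonzero differences = 15.
Nonzero differences (with sign): +7, +1, +2, +7, -7, -7, +7, +5, -9, -9, +7, +9, +6, -2, +8
Step 2: Count signs: positive = 10, negative = 5.
Step 3: Under H0: P(positive) = 0.5, so the number of positives S ~ Bin(15, 0.5).
Step 4: Two-sided exact p-value = sum of Bin(15,0.5) probabilities at or below the observed probability = 0.301758.
Step 5: alpha = 0.05. fail to reject H0.

n_eff = 15, pos = 10, neg = 5, p = 0.301758, fail to reject H0.


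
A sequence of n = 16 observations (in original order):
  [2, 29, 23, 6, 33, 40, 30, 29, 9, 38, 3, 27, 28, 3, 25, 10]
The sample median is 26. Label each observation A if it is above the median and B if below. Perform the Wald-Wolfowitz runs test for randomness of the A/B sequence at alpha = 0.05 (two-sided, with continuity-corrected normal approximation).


Step 1: Compute median = 26; label A = above, B = below.
Labels in order: BABBAAAABABAABBB  (n_A = 8, n_B = 8)
Step 2: Count runs R = 9.
Step 3: Under H0 (random ordering), E[R] = 2*n_A*n_B/(n_A+n_B) + 1 = 2*8*8/16 + 1 = 9.0000.
        Var[R] = 2*n_A*n_B*(2*n_A*n_B - n_A - n_B) / ((n_A+n_B)^2 * (n_A+n_B-1)) = 14336/3840 = 3.7333.
        SD[R] = 1.9322.
Step 4: R = E[R], so z = 0 with no continuity correction.
Step 5: Two-sided p-value via normal approximation = 2*(1 - Phi(|z|)) = 1.000000.
Step 6: alpha = 0.05. fail to reject H0.

R = 9, z = 0.0000, p = 1.000000, fail to reject H0.


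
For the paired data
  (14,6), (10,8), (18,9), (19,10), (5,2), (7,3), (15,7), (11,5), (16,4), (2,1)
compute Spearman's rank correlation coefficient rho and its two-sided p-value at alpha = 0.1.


Step 1: Rank x and y separately (midranks; no ties here).
rank(x): 14->6, 10->4, 18->9, 19->10, 5->2, 7->3, 15->7, 11->5, 16->8, 2->1
rank(y): 6->6, 8->8, 9->9, 10->10, 2->2, 3->3, 7->7, 5->5, 4->4, 1->1
Step 2: d_i = R_x(i) - R_y(i); compute d_i^2.
  (6-6)^2=0, (4-8)^2=16, (9-9)^2=0, (10-10)^2=0, (2-2)^2=0, (3-3)^2=0, (7-7)^2=0, (5-5)^2=0, (8-4)^2=16, (1-1)^2=0
sum(d^2) = 32.
Step 3: rho = 1 - 6*32 / (10*(10^2 - 1)) = 1 - 192/990 = 0.806061.
Step 4: Under H0, t = rho * sqrt((n-2)/(1-rho^2)) = 3.8522 ~ t(8).
Step 5: Two-sided p-value from the t-distribution with 8 df = 0.004862.
Step 6: alpha = 0.1. reject H0.

rho = 0.8061, p = 0.004862, reject H0 at alpha = 0.1.


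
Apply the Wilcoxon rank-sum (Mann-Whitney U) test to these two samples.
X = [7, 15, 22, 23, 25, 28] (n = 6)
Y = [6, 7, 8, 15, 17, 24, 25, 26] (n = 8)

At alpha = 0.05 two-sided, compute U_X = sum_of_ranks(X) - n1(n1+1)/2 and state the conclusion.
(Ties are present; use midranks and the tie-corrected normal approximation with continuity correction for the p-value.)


Step 1: Combine and sort all 14 observations; assign midranks.
sorted (value, group): (6,Y), (7,X), (7,Y), (8,Y), (15,X), (15,Y), (17,Y), (22,X), (23,X), (24,Y), (25,X), (25,Y), (26,Y), (28,X)
ranks: 6->1, 7->2.5, 7->2.5, 8->4, 15->5.5, 15->5.5, 17->7, 22->8, 23->9, 24->10, 25->11.5, 25->11.5, 26->13, 28->14
Step 2: Rank sum for X: R1 = 2.5 + 5.5 + 8 + 9 + 11.5 + 14 = 50.5.
Step 3: U_X = R1 - n1(n1+1)/2 = 50.5 - 6*7/2 = 50.5 - 21 = 29.5.
       U_Y = n1*n2 - U_X = 48 - 29.5 = 18.5.
Step 4: Ties are present, so use the tie-corrected normal approximation (with continuity correction) for the p-value.
Step 5: p-value = 0.517221; compare to alpha = 0.05. fail to reject H0.

U_X = 29.5, p = 0.517221, fail to reject H0 at alpha = 0.05.


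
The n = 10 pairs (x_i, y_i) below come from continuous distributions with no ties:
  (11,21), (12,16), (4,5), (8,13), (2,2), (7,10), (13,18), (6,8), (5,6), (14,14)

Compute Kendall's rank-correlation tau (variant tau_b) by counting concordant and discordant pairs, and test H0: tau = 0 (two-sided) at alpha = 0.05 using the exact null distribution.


Step 1: Enumerate the 45 unordered pairs (i,j) with i<j and classify each by sign(x_j-x_i) * sign(y_j-y_i).
  (1,2):dx=+1,dy=-5->D; (1,3):dx=-7,dy=-16->C; (1,4):dx=-3,dy=-8->C; (1,5):dx=-9,dy=-19->C
  (1,6):dx=-4,dy=-11->C; (1,7):dx=+2,dy=-3->D; (1,8):dx=-5,dy=-13->C; (1,9):dx=-6,dy=-15->C
  (1,10):dx=+3,dy=-7->D; (2,3):dx=-8,dy=-11->C; (2,4):dx=-4,dy=-3->C; (2,5):dx=-10,dy=-14->C
  (2,6):dx=-5,dy=-6->C; (2,7):dx=+1,dy=+2->C; (2,8):dx=-6,dy=-8->C; (2,9):dx=-7,dy=-10->C
  (2,10):dx=+2,dy=-2->D; (3,4):dx=+4,dy=+8->C; (3,5):dx=-2,dy=-3->C; (3,6):dx=+3,dy=+5->C
  (3,7):dx=+9,dy=+13->C; (3,8):dx=+2,dy=+3->C; (3,9):dx=+1,dy=+1->C; (3,10):dx=+10,dy=+9->C
  (4,5):dx=-6,dy=-11->C; (4,6):dx=-1,dy=-3->C; (4,7):dx=+5,dy=+5->C; (4,8):dx=-2,dy=-5->C
  (4,9):dx=-3,dy=-7->C; (4,10):dx=+6,dy=+1->C; (5,6):dx=+5,dy=+8->C; (5,7):dx=+11,dy=+16->C
  (5,8):dx=+4,dy=+6->C; (5,9):dx=+3,dy=+4->C; (5,10):dx=+12,dy=+12->C; (6,7):dx=+6,dy=+8->C
  (6,8):dx=-1,dy=-2->C; (6,9):dx=-2,dy=-4->C; (6,10):dx=+7,dy=+4->C; (7,8):dx=-7,dy=-10->C
  (7,9):dx=-8,dy=-12->C; (7,10):dx=+1,dy=-4->D; (8,9):dx=-1,dy=-2->C; (8,10):dx=+8,dy=+6->C
  (9,10):dx=+9,dy=+8->C
Step 2: C = 40, D = 5, total pairs = 45.
Step 3: tau = (C - D)/(n(n-1)/2) = (40 - 5)/45 = 0.777778.
Step 4: Exact two-sided p-value (enumerate n! = 3628800 permutations of y under H0): p = 0.000946.
Step 5: alpha = 0.05. reject H0.

tau_b = 0.7778 (C=40, D=5), p = 0.000946, reject H0.


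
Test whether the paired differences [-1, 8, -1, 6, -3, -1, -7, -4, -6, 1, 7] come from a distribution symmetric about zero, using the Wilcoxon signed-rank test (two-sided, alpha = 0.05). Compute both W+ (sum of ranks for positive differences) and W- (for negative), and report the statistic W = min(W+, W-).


Step 1: Drop any zero differences (none here) and take |d_i|.
|d| = [1, 8, 1, 6, 3, 1, 7, 4, 6, 1, 7]
Step 2: Midrank |d_i| (ties get averaged ranks).
ranks: |1|->2.5, |8|->11, |1|->2.5, |6|->7.5, |3|->5, |1|->2.5, |7|->9.5, |4|->6, |6|->7.5, |1|->2.5, |7|->9.5
Step 3: Attach original signs; sum ranks with positive sign and with negative sign.
W+ = 11 + 7.5 + 2.5 + 9.5 = 30.5
W- = 2.5 + 2.5 + 5 + 2.5 + 9.5 + 6 + 7.5 = 35.5
(Check: W+ + W- = 66 should equal n(n+1)/2 = 66.)
Step 4: Test statistic W = min(W+, W-) = 30.5.
Step 5: Ties in |d|, so use the tie-corrected normal approximation.
        E[W] = n(n+1)/4 = 11*12/4 = 33.
        Tie groups: |d|=1 (t=4), |d|=6 (t=2), |d|=7 (t=2); sum(t^3 - t) = 72.
        Var[W] = n(n+1)(2n+1)/24 - sum(t^3-t)/48 = 3036/24 - 72/48 = 125.
        z = (W - E[W]) / sqrt(Var[W]) = (30.5 - 33) / 11.1803 = -0.2236.
        Two-sided p = 2*Phi(z) = 0.823063.
Step 6: alpha = 0.05. fail to reject H0.

W+ = 30.5, W- = 35.5, W = min = 30.5, p = 0.823063, fail to reject H0.


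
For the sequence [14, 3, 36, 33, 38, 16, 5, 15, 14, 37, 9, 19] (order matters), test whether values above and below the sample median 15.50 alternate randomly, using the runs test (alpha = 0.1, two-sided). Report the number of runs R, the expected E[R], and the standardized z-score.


Step 1: Compute median = 15.50; label A = above, B = below.
Labels in order: BBAAAABBBABA  (n_A = 6, n_B = 6)
Step 2: Count runs R = 6.
Step 3: Under H0 (random ordering), E[R] = 2*n_A*n_B/(n_A+n_B) + 1 = 2*6*6/12 + 1 = 7.0000.
        Var[R] = 2*n_A*n_B*(2*n_A*n_B - n_A - n_B) / ((n_A+n_B)^2 * (n_A+n_B-1)) = 4320/1584 = 2.7273.
        SD[R] = 1.6514.
Step 4: Continuity-corrected z = (R + 0.5 - E[R]) / SD[R] = (6 + 0.5 - 7.0000) / 1.6514 = -0.3028.
Step 5: Two-sided p-value via normal approximation = 2*(1 - Phi(|z|)) = 0.762069.
Step 6: alpha = 0.1. fail to reject H0.

R = 6, z = -0.3028, p = 0.762069, fail to reject H0.


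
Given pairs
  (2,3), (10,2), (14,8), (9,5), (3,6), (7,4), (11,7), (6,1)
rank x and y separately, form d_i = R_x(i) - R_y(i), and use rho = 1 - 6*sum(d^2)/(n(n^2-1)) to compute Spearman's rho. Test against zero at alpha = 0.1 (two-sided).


Step 1: Rank x and y separately (midranks; no ties here).
rank(x): 2->1, 10->6, 14->8, 9->5, 3->2, 7->4, 11->7, 6->3
rank(y): 3->3, 2->2, 8->8, 5->5, 6->6, 4->4, 7->7, 1->1
Step 2: d_i = R_x(i) - R_y(i); compute d_i^2.
  (1-3)^2=4, (6-2)^2=16, (8-8)^2=0, (5-5)^2=0, (2-6)^2=16, (4-4)^2=0, (7-7)^2=0, (3-1)^2=4
sum(d^2) = 40.
Step 3: rho = 1 - 6*40 / (8*(8^2 - 1)) = 1 - 240/504 = 0.523810.
Step 4: Under H0, t = rho * sqrt((n-2)/(1-rho^2)) = 1.5062 ~ t(6).
Step 5: Two-sided p-value from the t-distribution with 6 df = 0.182721.
Step 6: alpha = 0.1. fail to reject H0.

rho = 0.5238, p = 0.182721, fail to reject H0 at alpha = 0.1.


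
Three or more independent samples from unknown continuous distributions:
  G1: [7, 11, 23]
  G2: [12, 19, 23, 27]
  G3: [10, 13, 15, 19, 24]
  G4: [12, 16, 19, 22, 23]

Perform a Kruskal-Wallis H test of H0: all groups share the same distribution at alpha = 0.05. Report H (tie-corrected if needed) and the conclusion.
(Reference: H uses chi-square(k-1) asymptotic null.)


Step 1: Combine all N = 17 observations and assign midranks.
sorted (value, group, rank): (7,G1,1), (10,G3,2), (11,G1,3), (12,G2,4.5), (12,G4,4.5), (13,G3,6), (15,G3,7), (16,G4,8), (19,G2,10), (19,G3,10), (19,G4,10), (22,G4,12), (23,G1,14), (23,G2,14), (23,G4,14), (24,G3,16), (27,G2,17)
Step 2: Sum ranks within each group.
R_1 = 18 (n_1 = 3)
R_2 = 45.5 (n_2 = 4)
R_3 = 41 (n_3 = 5)
R_4 = 48.5 (n_4 = 5)
Step 3: H = 12/(N(N+1)) * sum(R_i^2/n_i) - 3(N+1)
     = 12/(17*18) * (18^2/3 + 45.5^2/4 + 41^2/5 + 48.5^2/5) - 3*18
     = 0.039216 * 1432.21 - 54
     = 2.165196.
Step 4: Ties present; correction factor C = 1 - 54/(17^3 - 17) = 0.988971. Corrected H = 2.165196 / 0.988971 = 2.189343.
Step 5: Under H0, H ~ chi^2(3); p-value = 0.534050.
Step 6: alpha = 0.05. fail to reject H0.

H = 2.1893, df = 3, p = 0.534050, fail to reject H0.


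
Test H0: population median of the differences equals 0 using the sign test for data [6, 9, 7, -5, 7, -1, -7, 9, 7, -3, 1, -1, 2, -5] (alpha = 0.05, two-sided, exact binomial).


Step 1: Discard zero differences. Original n = 14; n_eff = number of nonzero differences = 14.
Nonzero differences (with sign): +6, +9, +7, -5, +7, -1, -7, +9, +7, -3, +1, -1, +2, -5
Step 2: Count signs: positive = 8, negative = 6.
Step 3: Under H0: P(positive) = 0.5, so the number of positives S ~ Bin(14, 0.5).
Step 4: Two-sided exact p-value = sum of Bin(14,0.5) probabilities at or below the observed probability = 0.790527.
Step 5: alpha = 0.05. fail to reject H0.

n_eff = 14, pos = 8, neg = 6, p = 0.790527, fail to reject H0.


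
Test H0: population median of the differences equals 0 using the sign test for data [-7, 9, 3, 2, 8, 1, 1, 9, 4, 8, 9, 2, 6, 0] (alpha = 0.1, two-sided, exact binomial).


Step 1: Discard zero differences. Original n = 14; n_eff = number of nonzero differences = 13.
Nonzero differences (with sign): -7, +9, +3, +2, +8, +1, +1, +9, +4, +8, +9, +2, +6
Step 2: Count signs: positive = 12, negative = 1.
Step 3: Under H0: P(positive) = 0.5, so the number of positives S ~ Bin(13, 0.5).
Step 4: Two-sided exact p-value = sum of Bin(13,0.5) probabilities at or below the observed probability = 0.003418.
Step 5: alpha = 0.1. reject H0.

n_eff = 13, pos = 12, neg = 1, p = 0.003418, reject H0.


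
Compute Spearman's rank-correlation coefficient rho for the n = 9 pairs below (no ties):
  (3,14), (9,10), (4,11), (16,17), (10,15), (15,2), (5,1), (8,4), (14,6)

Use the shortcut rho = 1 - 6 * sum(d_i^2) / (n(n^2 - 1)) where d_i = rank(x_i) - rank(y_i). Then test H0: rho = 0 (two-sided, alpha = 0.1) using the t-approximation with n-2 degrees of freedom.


Step 1: Rank x and y separately (midranks; no ties here).
rank(x): 3->1, 9->5, 4->2, 16->9, 10->6, 15->8, 5->3, 8->4, 14->7
rank(y): 14->7, 10->5, 11->6, 17->9, 15->8, 2->2, 1->1, 4->3, 6->4
Step 2: d_i = R_x(i) - R_y(i); compute d_i^2.
  (1-7)^2=36, (5-5)^2=0, (2-6)^2=16, (9-9)^2=0, (6-8)^2=4, (8-2)^2=36, (3-1)^2=4, (4-3)^2=1, (7-4)^2=9
sum(d^2) = 106.
Step 3: rho = 1 - 6*106 / (9*(9^2 - 1)) = 1 - 636/720 = 0.116667.
Step 4: Under H0, t = rho * sqrt((n-2)/(1-rho^2)) = 0.3108 ~ t(7).
Step 5: Two-sided p-value from the t-distribution with 7 df = 0.765008.
Step 6: alpha = 0.1. fail to reject H0.

rho = 0.1167, p = 0.765008, fail to reject H0 at alpha = 0.1.


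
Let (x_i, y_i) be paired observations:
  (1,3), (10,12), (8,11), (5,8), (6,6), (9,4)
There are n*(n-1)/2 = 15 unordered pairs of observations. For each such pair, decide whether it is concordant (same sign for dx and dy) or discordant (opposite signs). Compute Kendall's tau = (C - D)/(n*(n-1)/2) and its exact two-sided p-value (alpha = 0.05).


Step 1: Enumerate the 15 unordered pairs (i,j) with i<j and classify each by sign(x_j-x_i) * sign(y_j-y_i).
  (1,2):dx=+9,dy=+9->C; (1,3):dx=+7,dy=+8->C; (1,4):dx=+4,dy=+5->C; (1,5):dx=+5,dy=+3->C
  (1,6):dx=+8,dy=+1->C; (2,3):dx=-2,dy=-1->C; (2,4):dx=-5,dy=-4->C; (2,5):dx=-4,dy=-6->C
  (2,6):dx=-1,dy=-8->C; (3,4):dx=-3,dy=-3->C; (3,5):dx=-2,dy=-5->C; (3,6):dx=+1,dy=-7->D
  (4,5):dx=+1,dy=-2->D; (4,6):dx=+4,dy=-4->D; (5,6):dx=+3,dy=-2->D
Step 2: C = 11, D = 4, total pairs = 15.
Step 3: tau = (C - D)/(n(n-1)/2) = (11 - 4)/15 = 0.466667.
Step 4: Exact two-sided p-value (enumerate n! = 720 permutations of y under H0): p = 0.272222.
Step 5: alpha = 0.05. fail to reject H0.

tau_b = 0.4667 (C=11, D=4), p = 0.272222, fail to reject H0.


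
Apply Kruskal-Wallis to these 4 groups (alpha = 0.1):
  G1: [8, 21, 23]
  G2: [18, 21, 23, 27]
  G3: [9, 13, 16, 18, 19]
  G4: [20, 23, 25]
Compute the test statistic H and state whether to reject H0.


Step 1: Combine all N = 15 observations and assign midranks.
sorted (value, group, rank): (8,G1,1), (9,G3,2), (13,G3,3), (16,G3,4), (18,G2,5.5), (18,G3,5.5), (19,G3,7), (20,G4,8), (21,G1,9.5), (21,G2,9.5), (23,G1,12), (23,G2,12), (23,G4,12), (25,G4,14), (27,G2,15)
Step 2: Sum ranks within each group.
R_1 = 22.5 (n_1 = 3)
R_2 = 42 (n_2 = 4)
R_3 = 21.5 (n_3 = 5)
R_4 = 34 (n_4 = 3)
Step 3: H = 12/(N(N+1)) * sum(R_i^2/n_i) - 3(N+1)
     = 12/(15*16) * (22.5^2/3 + 42^2/4 + 21.5^2/5 + 34^2/3) - 3*16
     = 0.050000 * 1087.53 - 48
     = 6.376667.
Step 4: Ties present; correction factor C = 1 - 36/(15^3 - 15) = 0.989286. Corrected H = 6.376667 / 0.989286 = 6.445728.
Step 5: Under H0, H ~ chi^2(3); p-value = 0.091828.
Step 6: alpha = 0.1. reject H0.

H = 6.4457, df = 3, p = 0.091828, reject H0.


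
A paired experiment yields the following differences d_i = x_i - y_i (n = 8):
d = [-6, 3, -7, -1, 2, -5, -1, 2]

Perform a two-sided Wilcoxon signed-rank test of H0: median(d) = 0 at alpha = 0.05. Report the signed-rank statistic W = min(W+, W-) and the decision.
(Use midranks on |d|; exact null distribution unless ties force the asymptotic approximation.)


Step 1: Drop any zero differences (none here) and take |d_i|.
|d| = [6, 3, 7, 1, 2, 5, 1, 2]
Step 2: Midrank |d_i| (ties get averaged ranks).
ranks: |6|->7, |3|->5, |7|->8, |1|->1.5, |2|->3.5, |5|->6, |1|->1.5, |2|->3.5
Step 3: Attach original signs; sum ranks with positive sign and with negative sign.
W+ = 5 + 3.5 + 3.5 = 12
W- = 7 + 8 + 1.5 + 6 + 1.5 = 24
(Check: W+ + W- = 36 should equal n(n+1)/2 = 36.)
Step 4: Test statistic W = min(W+, W-) = 12.
Step 5: Ties in |d|, so use the tie-corrected normal approximation.
        E[W] = n(n+1)/4 = 8*9/4 = 18.
        Tie groups: |d|=1 (t=2), |d|=2 (t=2); sum(t^3 - t) = 12.
        Var[W] = n(n+1)(2n+1)/24 - sum(t^3-t)/48 = 1224/24 - 12/48 = 50.75.
        z = (W - E[W]) / sqrt(Var[W]) = (12 - 18) / 7.1239 = -0.8422.
        Two-sided p = 2*Phi(z) = 0.399656.
Step 6: alpha = 0.05. fail to reject H0.

W+ = 12, W- = 24, W = min = 12, p = 0.399656, fail to reject H0.


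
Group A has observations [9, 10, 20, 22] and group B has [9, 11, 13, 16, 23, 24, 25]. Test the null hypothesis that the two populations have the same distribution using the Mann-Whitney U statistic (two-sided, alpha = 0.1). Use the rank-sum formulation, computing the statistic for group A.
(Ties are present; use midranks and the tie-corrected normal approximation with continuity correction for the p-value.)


Step 1: Combine and sort all 11 observations; assign midranks.
sorted (value, group): (9,X), (9,Y), (10,X), (11,Y), (13,Y), (16,Y), (20,X), (22,X), (23,Y), (24,Y), (25,Y)
ranks: 9->1.5, 9->1.5, 10->3, 11->4, 13->5, 16->6, 20->7, 22->8, 23->9, 24->10, 25->11
Step 2: Rank sum for X: R1 = 1.5 + 3 + 7 + 8 = 19.5.
Step 3: U_X = R1 - n1(n1+1)/2 = 19.5 - 4*5/2 = 19.5 - 10 = 9.5.
       U_Y = n1*n2 - U_X = 28 - 9.5 = 18.5.
Step 4: Ties are present, so use the tie-corrected normal approximation (with continuity correction) for the p-value.
Step 5: p-value = 0.448659; compare to alpha = 0.1. fail to reject H0.

U_X = 9.5, p = 0.448659, fail to reject H0 at alpha = 0.1.


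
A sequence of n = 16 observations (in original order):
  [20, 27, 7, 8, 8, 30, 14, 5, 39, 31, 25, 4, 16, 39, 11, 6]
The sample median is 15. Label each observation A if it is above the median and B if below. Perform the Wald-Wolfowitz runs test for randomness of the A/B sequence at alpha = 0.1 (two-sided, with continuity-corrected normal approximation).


Step 1: Compute median = 15; label A = above, B = below.
Labels in order: AABBBABBAAABAABB  (n_A = 8, n_B = 8)
Step 2: Count runs R = 8.
Step 3: Under H0 (random ordering), E[R] = 2*n_A*n_B/(n_A+n_B) + 1 = 2*8*8/16 + 1 = 9.0000.
        Var[R] = 2*n_A*n_B*(2*n_A*n_B - n_A - n_B) / ((n_A+n_B)^2 * (n_A+n_B-1)) = 14336/3840 = 3.7333.
        SD[R] = 1.9322.
Step 4: Continuity-corrected z = (R + 0.5 - E[R]) / SD[R] = (8 + 0.5 - 9.0000) / 1.9322 = -0.2588.
Step 5: Two-sided p-value via normal approximation = 2*(1 - Phi(|z|)) = 0.795809.
Step 6: alpha = 0.1. fail to reject H0.

R = 8, z = -0.2588, p = 0.795809, fail to reject H0.


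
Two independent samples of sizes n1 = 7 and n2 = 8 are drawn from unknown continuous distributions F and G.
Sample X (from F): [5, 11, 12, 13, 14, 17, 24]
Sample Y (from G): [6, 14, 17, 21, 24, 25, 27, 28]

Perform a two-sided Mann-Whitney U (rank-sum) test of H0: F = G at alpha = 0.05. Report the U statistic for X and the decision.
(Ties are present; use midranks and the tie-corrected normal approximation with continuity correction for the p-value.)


Step 1: Combine and sort all 15 observations; assign midranks.
sorted (value, group): (5,X), (6,Y), (11,X), (12,X), (13,X), (14,X), (14,Y), (17,X), (17,Y), (21,Y), (24,X), (24,Y), (25,Y), (27,Y), (28,Y)
ranks: 5->1, 6->2, 11->3, 12->4, 13->5, 14->6.5, 14->6.5, 17->8.5, 17->8.5, 21->10, 24->11.5, 24->11.5, 25->13, 27->14, 28->15
Step 2: Rank sum for X: R1 = 1 + 3 + 4 + 5 + 6.5 + 8.5 + 11.5 = 39.5.
Step 3: U_X = R1 - n1(n1+1)/2 = 39.5 - 7*8/2 = 39.5 - 28 = 11.5.
       U_Y = n1*n2 - U_X = 56 - 11.5 = 44.5.
Step 4: Ties are present, so use the tie-corrected normal approximation (with continuity correction) for the p-value.
Step 5: p-value = 0.063365; compare to alpha = 0.05. fail to reject H0.

U_X = 11.5, p = 0.063365, fail to reject H0 at alpha = 0.05.


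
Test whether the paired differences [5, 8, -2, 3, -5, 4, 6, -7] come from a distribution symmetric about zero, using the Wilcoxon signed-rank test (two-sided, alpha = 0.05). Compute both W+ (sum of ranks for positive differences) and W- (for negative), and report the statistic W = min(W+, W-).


Step 1: Drop any zero differences (none here) and take |d_i|.
|d| = [5, 8, 2, 3, 5, 4, 6, 7]
Step 2: Midrank |d_i| (ties get averaged ranks).
ranks: |5|->4.5, |8|->8, |2|->1, |3|->2, |5|->4.5, |4|->3, |6|->6, |7|->7
Step 3: Attach original signs; sum ranks with positive sign and with negative sign.
W+ = 4.5 + 8 + 2 + 3 + 6 = 23.5
W- = 1 + 4.5 + 7 = 12.5
(Check: W+ + W- = 36 should equal n(n+1)/2 = 36.)
Step 4: Test statistic W = min(W+, W-) = 12.5.
Step 5: Ties in |d|, so use the tie-corrected normal approximation.
        E[W] = n(n+1)/4 = 8*9/4 = 18.
        Tie groups: |d|=5 (t=2); sum(t^3 - t) = 6.
        Var[W] = n(n+1)(2n+1)/24 - sum(t^3-t)/48 = 1224/24 - 6/48 = 50.875.
        z = (W - E[W]) / sqrt(Var[W]) = (12.5 - 18) / 7.1327 = -0.7711.
        Two-sided p = 2*Phi(z) = 0.440648.
Step 6: alpha = 0.05. fail to reject H0.

W+ = 23.5, W- = 12.5, W = min = 12.5, p = 0.440648, fail to reject H0.


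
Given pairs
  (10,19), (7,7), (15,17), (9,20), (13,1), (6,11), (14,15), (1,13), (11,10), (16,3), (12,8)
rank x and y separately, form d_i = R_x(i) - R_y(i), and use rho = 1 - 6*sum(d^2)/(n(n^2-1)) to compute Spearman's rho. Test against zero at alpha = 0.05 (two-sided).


Step 1: Rank x and y separately (midranks; no ties here).
rank(x): 10->5, 7->3, 15->10, 9->4, 13->8, 6->2, 14->9, 1->1, 11->6, 16->11, 12->7
rank(y): 19->10, 7->3, 17->9, 20->11, 1->1, 11->6, 15->8, 13->7, 10->5, 3->2, 8->4
Step 2: d_i = R_x(i) - R_y(i); compute d_i^2.
  (5-10)^2=25, (3-3)^2=0, (10-9)^2=1, (4-11)^2=49, (8-1)^2=49, (2-6)^2=16, (9-8)^2=1, (1-7)^2=36, (6-5)^2=1, (11-2)^2=81, (7-4)^2=9
sum(d^2) = 268.
Step 3: rho = 1 - 6*268 / (11*(11^2 - 1)) = 1 - 1608/1320 = -0.218182.
Step 4: Under H0, t = rho * sqrt((n-2)/(1-rho^2)) = -0.6707 ~ t(9).
Step 5: Two-sided p-value from the t-distribution with 9 df = 0.519248.
Step 6: alpha = 0.05. fail to reject H0.

rho = -0.2182, p = 0.519248, fail to reject H0 at alpha = 0.05.


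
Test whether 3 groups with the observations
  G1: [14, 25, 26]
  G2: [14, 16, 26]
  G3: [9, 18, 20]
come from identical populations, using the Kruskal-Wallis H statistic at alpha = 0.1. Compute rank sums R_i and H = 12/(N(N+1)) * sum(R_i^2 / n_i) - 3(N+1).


Step 1: Combine all N = 9 observations and assign midranks.
sorted (value, group, rank): (9,G3,1), (14,G1,2.5), (14,G2,2.5), (16,G2,4), (18,G3,5), (20,G3,6), (25,G1,7), (26,G1,8.5), (26,G2,8.5)
Step 2: Sum ranks within each group.
R_1 = 18 (n_1 = 3)
R_2 = 15 (n_2 = 3)
R_3 = 12 (n_3 = 3)
Step 3: H = 12/(N(N+1)) * sum(R_i^2/n_i) - 3(N+1)
     = 12/(9*10) * (18^2/3 + 15^2/3 + 12^2/3) - 3*10
     = 0.133333 * 231 - 30
     = 0.800000.
Step 4: Ties present; correction factor C = 1 - 12/(9^3 - 9) = 0.983333. Corrected H = 0.800000 / 0.983333 = 0.813559.
Step 5: Under H0, H ~ chi^2(2); p-value = 0.665791.
Step 6: alpha = 0.1. fail to reject H0.

H = 0.8136, df = 2, p = 0.665791, fail to reject H0.


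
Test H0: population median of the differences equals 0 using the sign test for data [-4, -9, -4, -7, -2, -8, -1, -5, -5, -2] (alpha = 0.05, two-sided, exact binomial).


Step 1: Discard zero differences. Original n = 10; n_eff = number of nonzero differences = 10.
Nonzero differences (with sign): -4, -9, -4, -7, -2, -8, -1, -5, -5, -2
Step 2: Count signs: positive = 0, negative = 10.
Step 3: Under H0: P(positive) = 0.5, so the number of positives S ~ Bin(10, 0.5).
Step 4: Two-sided exact p-value = sum of Bin(10,0.5) probabilities at or below the observed probability = 0.001953.
Step 5: alpha = 0.05. reject H0.

n_eff = 10, pos = 0, neg = 10, p = 0.001953, reject H0.


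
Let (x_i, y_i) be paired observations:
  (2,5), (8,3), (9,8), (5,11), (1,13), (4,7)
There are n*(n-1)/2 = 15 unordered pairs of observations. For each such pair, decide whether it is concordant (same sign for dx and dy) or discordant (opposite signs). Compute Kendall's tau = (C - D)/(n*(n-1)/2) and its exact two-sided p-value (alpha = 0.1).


Step 1: Enumerate the 15 unordered pairs (i,j) with i<j and classify each by sign(x_j-x_i) * sign(y_j-y_i).
  (1,2):dx=+6,dy=-2->D; (1,3):dx=+7,dy=+3->C; (1,4):dx=+3,dy=+6->C; (1,5):dx=-1,dy=+8->D
  (1,6):dx=+2,dy=+2->C; (2,3):dx=+1,dy=+5->C; (2,4):dx=-3,dy=+8->D; (2,5):dx=-7,dy=+10->D
  (2,6):dx=-4,dy=+4->D; (3,4):dx=-4,dy=+3->D; (3,5):dx=-8,dy=+5->D; (3,6):dx=-5,dy=-1->C
  (4,5):dx=-4,dy=+2->D; (4,6):dx=-1,dy=-4->C; (5,6):dx=+3,dy=-6->D
Step 2: C = 6, D = 9, total pairs = 15.
Step 3: tau = (C - D)/(n(n-1)/2) = (6 - 9)/15 = -0.200000.
Step 4: Exact two-sided p-value (enumerate n! = 720 permutations of y under H0): p = 0.719444.
Step 5: alpha = 0.1. fail to reject H0.

tau_b = -0.2000 (C=6, D=9), p = 0.719444, fail to reject H0.


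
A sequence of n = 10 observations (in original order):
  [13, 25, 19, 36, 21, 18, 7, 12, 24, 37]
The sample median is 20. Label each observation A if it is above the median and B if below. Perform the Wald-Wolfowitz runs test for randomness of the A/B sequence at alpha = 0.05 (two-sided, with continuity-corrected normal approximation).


Step 1: Compute median = 20; label A = above, B = below.
Labels in order: BABAABBBAA  (n_A = 5, n_B = 5)
Step 2: Count runs R = 6.
Step 3: Under H0 (random ordering), E[R] = 2*n_A*n_B/(n_A+n_B) + 1 = 2*5*5/10 + 1 = 6.0000.
        Var[R] = 2*n_A*n_B*(2*n_A*n_B - n_A - n_B) / ((n_A+n_B)^2 * (n_A+n_B-1)) = 2000/900 = 2.2222.
        SD[R] = 1.4907.
Step 4: R = E[R], so z = 0 with no continuity correction.
Step 5: Two-sided p-value via normal approximation = 2*(1 - Phi(|z|)) = 1.000000.
Step 6: alpha = 0.05. fail to reject H0.

R = 6, z = 0.0000, p = 1.000000, fail to reject H0.


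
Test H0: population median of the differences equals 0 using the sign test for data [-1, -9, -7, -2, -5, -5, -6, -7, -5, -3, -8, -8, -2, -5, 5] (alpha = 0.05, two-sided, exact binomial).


Step 1: Discard zero differences. Original n = 15; n_eff = number of nonzero differences = 15.
Nonzero differences (with sign): -1, -9, -7, -2, -5, -5, -6, -7, -5, -3, -8, -8, -2, -5, +5
Step 2: Count signs: positive = 1, negative = 14.
Step 3: Under H0: P(positive) = 0.5, so the number of positives S ~ Bin(15, 0.5).
Step 4: Two-sided exact p-value = sum of Bin(15,0.5) probabilities at or below the observed probability = 0.000977.
Step 5: alpha = 0.05. reject H0.

n_eff = 15, pos = 1, neg = 14, p = 0.000977, reject H0.


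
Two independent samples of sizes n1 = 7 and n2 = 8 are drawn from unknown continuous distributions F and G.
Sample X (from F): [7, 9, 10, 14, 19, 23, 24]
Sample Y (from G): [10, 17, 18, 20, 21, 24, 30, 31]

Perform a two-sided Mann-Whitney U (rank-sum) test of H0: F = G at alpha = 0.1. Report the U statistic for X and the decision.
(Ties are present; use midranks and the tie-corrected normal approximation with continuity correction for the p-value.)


Step 1: Combine and sort all 15 observations; assign midranks.
sorted (value, group): (7,X), (9,X), (10,X), (10,Y), (14,X), (17,Y), (18,Y), (19,X), (20,Y), (21,Y), (23,X), (24,X), (24,Y), (30,Y), (31,Y)
ranks: 7->1, 9->2, 10->3.5, 10->3.5, 14->5, 17->6, 18->7, 19->8, 20->9, 21->10, 23->11, 24->12.5, 24->12.5, 30->14, 31->15
Step 2: Rank sum for X: R1 = 1 + 2 + 3.5 + 5 + 8 + 11 + 12.5 = 43.
Step 3: U_X = R1 - n1(n1+1)/2 = 43 - 7*8/2 = 43 - 28 = 15.
       U_Y = n1*n2 - U_X = 56 - 15 = 41.
Step 4: Ties are present, so use the tie-corrected normal approximation (with continuity correction) for the p-value.
Step 5: p-value = 0.147286; compare to alpha = 0.1. fail to reject H0.

U_X = 15, p = 0.147286, fail to reject H0 at alpha = 0.1.


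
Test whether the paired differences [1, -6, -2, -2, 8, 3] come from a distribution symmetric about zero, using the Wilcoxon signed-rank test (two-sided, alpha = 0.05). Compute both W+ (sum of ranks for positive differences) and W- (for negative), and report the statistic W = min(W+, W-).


Step 1: Drop any zero differences (none here) and take |d_i|.
|d| = [1, 6, 2, 2, 8, 3]
Step 2: Midrank |d_i| (ties get averaged ranks).
ranks: |1|->1, |6|->5, |2|->2.5, |2|->2.5, |8|->6, |3|->4
Step 3: Attach original signs; sum ranks with positive sign and with negative sign.
W+ = 1 + 6 + 4 = 11
W- = 5 + 2.5 + 2.5 = 10
(Check: W+ + W- = 21 should equal n(n+1)/2 = 21.)
Step 4: Test statistic W = min(W+, W-) = 10.
Step 5: Ties in |d|, so use the tie-corrected normal approximation.
        E[W] = n(n+1)/4 = 6*7/4 = 10.5.
        Tie groups: |d|=2 (t=2); sum(t^3 - t) = 6.
        Var[W] = n(n+1)(2n+1)/24 - sum(t^3-t)/48 = 546/24 - 6/48 = 22.625.
        z = (W - E[W]) / sqrt(Var[W]) = (10 - 10.5) / 4.7566 = -0.1051.
        Two-sided p = 2*Phi(z) = 0.916282.
Step 6: alpha = 0.05. fail to reject H0.

W+ = 11, W- = 10, W = min = 10, p = 0.916282, fail to reject H0.


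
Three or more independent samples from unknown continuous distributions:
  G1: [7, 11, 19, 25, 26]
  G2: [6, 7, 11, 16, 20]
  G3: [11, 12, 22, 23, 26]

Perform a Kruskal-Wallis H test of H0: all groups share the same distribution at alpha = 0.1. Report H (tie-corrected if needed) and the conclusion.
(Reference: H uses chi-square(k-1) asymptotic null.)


Step 1: Combine all N = 15 observations and assign midranks.
sorted (value, group, rank): (6,G2,1), (7,G1,2.5), (7,G2,2.5), (11,G1,5), (11,G2,5), (11,G3,5), (12,G3,7), (16,G2,8), (19,G1,9), (20,G2,10), (22,G3,11), (23,G3,12), (25,G1,13), (26,G1,14.5), (26,G3,14.5)
Step 2: Sum ranks within each group.
R_1 = 44 (n_1 = 5)
R_2 = 26.5 (n_2 = 5)
R_3 = 49.5 (n_3 = 5)
Step 3: H = 12/(N(N+1)) * sum(R_i^2/n_i) - 3(N+1)
     = 12/(15*16) * (44^2/5 + 26.5^2/5 + 49.5^2/5) - 3*16
     = 0.050000 * 1017.7 - 48
     = 2.885000.
Step 4: Ties present; correction factor C = 1 - 36/(15^3 - 15) = 0.989286. Corrected H = 2.885000 / 0.989286 = 2.916245.
Step 5: Under H0, H ~ chi^2(2); p-value = 0.232673.
Step 6: alpha = 0.1. fail to reject H0.

H = 2.9162, df = 2, p = 0.232673, fail to reject H0.
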